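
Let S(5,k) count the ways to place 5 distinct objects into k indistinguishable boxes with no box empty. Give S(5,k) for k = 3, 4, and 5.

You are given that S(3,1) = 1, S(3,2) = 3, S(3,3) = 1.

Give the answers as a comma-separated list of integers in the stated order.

25, 10, 1

r4: T_4,2=2×3+1=7; T_4,3=3×1+3=6; T_4,4=4×0+1=1
r5: T_5,3=3×6+7=25; T_5,4=4×1+6=10; T_5,5=5×0+1=1
Read S(5,3) = 25, S(5,4) = 10, S(5,5) = 1.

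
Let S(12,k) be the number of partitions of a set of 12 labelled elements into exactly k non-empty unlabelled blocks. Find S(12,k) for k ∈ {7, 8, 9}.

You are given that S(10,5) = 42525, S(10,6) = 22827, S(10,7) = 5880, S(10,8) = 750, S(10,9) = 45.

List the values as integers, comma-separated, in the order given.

627396, 159027, 22275

row 11: T[11][6]=6·22827+42525=179487  T[11][7]=7·5880+22827=63987  T[11][8]=8·750+5880=11880  T[11][9]=9·45+750=1155
row 12: T[12][7]=7·63987+179487=627396  T[12][8]=8·11880+63987=159027  T[12][9]=9·1155+11880=22275
Read S(12,7) = 627396, S(12,8) = 159027, S(12,9) = 22275.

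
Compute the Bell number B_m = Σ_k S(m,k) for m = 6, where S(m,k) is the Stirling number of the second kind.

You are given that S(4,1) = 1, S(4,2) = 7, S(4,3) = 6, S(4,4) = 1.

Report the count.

r5: T_5,1=1×1+0=1; T_5,2=2×7+1=15; T_5,3=3×6+7=25; T_5,4=4×1+6=10; T_5,5=5×0+1=1
r6: T_6,1=1×1+0=1; T_6,2=2×15+1=31; T_6,3=3×25+15=90; T_6,4=4×10+25=65; T_6,5=5×1+10=15; T_6,6=6×0+1=1
B_6 = ΣS(6,k) = 1+31+90+65+15+1 = 203

203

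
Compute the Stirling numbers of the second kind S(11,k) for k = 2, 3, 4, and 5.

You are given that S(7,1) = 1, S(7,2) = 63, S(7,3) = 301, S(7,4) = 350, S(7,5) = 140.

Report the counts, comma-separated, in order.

[8] T[8,1]:1*1+0=1 · T[8,2]:2*63+1=127 · T[8,3]:3*301+63=966 · T[8,4]:4*350+301=1701 · T[8,5]:5*140+350=1050
[9] T[9,1]:1*1+0=1 · T[9,2]:2*127+1=255 · T[9,3]:3*966+127=3025 · T[9,4]:4*1701+966=7770 · T[9,5]:5*1050+1701=6951
[10] T[10,1]:1*1+0=1 · T[10,2]:2*255+1=511 · T[10,3]:3*3025+255=9330 · T[10,4]:4*7770+3025=34105 · T[10,5]:5*6951+7770=42525
[11] T[11,2]:2*511+1=1023 · T[11,3]:3*9330+511=28501 · T[11,4]:4*34105+9330=145750 · T[11,5]:5*42525+34105=246730
Read S(11,2) = 1023, S(11,3) = 28501, S(11,4) = 145750, S(11,5) = 246730.

1023, 28501, 145750, 246730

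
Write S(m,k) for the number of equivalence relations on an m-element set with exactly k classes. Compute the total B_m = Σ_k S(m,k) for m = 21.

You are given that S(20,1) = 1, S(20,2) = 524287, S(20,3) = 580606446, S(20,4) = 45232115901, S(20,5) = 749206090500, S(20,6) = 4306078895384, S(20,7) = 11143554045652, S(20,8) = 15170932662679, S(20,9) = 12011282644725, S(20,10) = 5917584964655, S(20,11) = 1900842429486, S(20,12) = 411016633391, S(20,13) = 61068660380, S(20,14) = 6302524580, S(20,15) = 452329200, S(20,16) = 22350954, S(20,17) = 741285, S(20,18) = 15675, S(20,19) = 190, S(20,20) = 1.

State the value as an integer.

[21] T[21,1]:1*1+0=1 · T[21,2]:2*524287+1=1048575 · T[21,3]:3*580606446+524287=1742343625 · T[21,4]:4*45232115901+580606446=181509070050 · T[21,5]:5*749206090500+45232115901=3791262568401 · T[21,6]:6*4306078895384+749206090500=26585679462804 · T[21,7]:7*11143554045652+4306078895384=82310957214948 · T[21,8]:8*15170932662679+11143554045652=132511015347084 · T[21,9]:9*12011282644725+15170932662679=123272476465204 · T[21,10]:10*5917584964655+12011282644725=71187132291275 · T[21,11]:11*1900842429486+5917584964655=26826851689001 · T[21,12]:12*411016633391+1900842429486=6833042030178 · T[21,13]:13*61068660380+411016633391=1204909218331 · T[21,14]:14*6302524580+61068660380=149304004500 · T[21,15]:15*452329200+6302524580=13087462580 · T[21,16]:16*22350954+452329200=809944464 · T[21,17]:17*741285+22350954=34952799 · T[21,18]:18*15675+741285=1023435 · T[21,19]:19*190+15675=19285 · T[21,20]:20*1+190=210 · T[21,21]:21*0+1=1
B_21 = ΣS(21,k) = 1+1048575+1742343625+181509070050+3791262568401+26585679462804+82310957214948+132511015347084+123272476465204+71187132291275+26826851689001+6833042030178+1204909218331+149304004500+13087462580+809944464+34952799+1023435+19285+210+1 = 474869816156751

474869816156751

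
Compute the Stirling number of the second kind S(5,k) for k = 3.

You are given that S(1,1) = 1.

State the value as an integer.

[2] T[2,1]:1*1+0=1 · T[2,2]:2*0+1=1
[3] T[3,1]:1*1+0=1 · T[3,2]:2*1+1=3 · T[3,3]:3*0+1=1
[4] T[4,2]:2*3+1=7 · T[4,3]:3*1+3=6
[5] T[5,3]:3*6+7=25
Read S(5,3) = 25.

25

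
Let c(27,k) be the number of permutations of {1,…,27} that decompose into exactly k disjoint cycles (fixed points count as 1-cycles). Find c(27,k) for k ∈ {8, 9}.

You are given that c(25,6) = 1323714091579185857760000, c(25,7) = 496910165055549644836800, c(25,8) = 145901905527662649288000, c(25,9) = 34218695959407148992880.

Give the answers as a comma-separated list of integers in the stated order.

i=26: T(26,7)=1323714091579185857760000+25·496910165055549644836800=13746468217967926978680000 | T(26,8)=496910165055549644836800+25·145901905527662649288000=4144457803247115877036800 | T(26,9)=145901905527662649288000+25·34218695959407148992880=1001369304512841374110000
i=27: T(27,8)=13746468217967926978680000+26·4144457803247115877036800=121502371102392939781636800 | T(27,9)=4144457803247115877036800+26·1001369304512841374110000=30180059720580991603896800
Read c(27,8) = 121502371102392939781636800, c(27,9) = 30180059720580991603896800.

121502371102392939781636800, 30180059720580991603896800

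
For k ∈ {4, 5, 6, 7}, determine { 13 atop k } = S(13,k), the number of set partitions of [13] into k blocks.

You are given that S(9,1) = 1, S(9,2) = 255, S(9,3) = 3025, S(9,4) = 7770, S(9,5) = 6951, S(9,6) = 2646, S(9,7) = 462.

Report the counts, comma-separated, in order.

row 10: T[10][1]=1·1+0=1  T[10][2]=2·255+1=511  T[10][3]=3·3025+255=9330  T[10][4]=4·7770+3025=34105  T[10][5]=5·6951+7770=42525  T[10][6]=6·2646+6951=22827  T[10][7]=7·462+2646=5880
row 11: T[11][2]=2·511+1=1023  T[11][3]=3·9330+511=28501  T[11][4]=4·34105+9330=145750  T[11][5]=5·42525+34105=246730  T[11][6]=6·22827+42525=179487  T[11][7]=7·5880+22827=63987
row 12: T[12][3]=3·28501+1023=86526  T[12][4]=4·145750+28501=611501  T[12][5]=5·246730+145750=1379400  T[12][6]=6·179487+246730=1323652  T[12][7]=7·63987+179487=627396
row 13: T[13][4]=4·611501+86526=2532530  T[13][5]=5·1379400+611501=7508501  T[13][6]=6·1323652+1379400=9321312  T[13][7]=7·627396+1323652=5715424
Read S(13,4) = 2532530, S(13,5) = 7508501, S(13,6) = 9321312, S(13,7) = 5715424.

2532530, 7508501, 9321312, 5715424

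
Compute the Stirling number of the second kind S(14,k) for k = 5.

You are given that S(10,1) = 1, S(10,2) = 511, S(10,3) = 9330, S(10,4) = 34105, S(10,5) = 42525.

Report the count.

40075035

[11] T[11,2]:2*511+1=1023 · T[11,3]:3*9330+511=28501 · T[11,4]:4*34105+9330=145750 · T[11,5]:5*42525+34105=246730
[12] T[12,3]:3*28501+1023=86526 · T[12,4]:4*145750+28501=611501 · T[12,5]:5*246730+145750=1379400
[13] T[13,4]:4*611501+86526=2532530 · T[13,5]:5*1379400+611501=7508501
[14] T[14,5]:5*7508501+2532530=40075035
Read S(14,5) = 40075035.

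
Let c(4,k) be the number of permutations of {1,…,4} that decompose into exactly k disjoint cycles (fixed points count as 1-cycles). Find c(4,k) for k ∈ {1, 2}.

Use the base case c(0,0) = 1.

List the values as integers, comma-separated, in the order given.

row 1: T[1][1]=0·0+1=1
row 2: T[2][1]=1·1+0=1  T[2][2]=1·0+1=1
row 3: T[3][1]=2·1+0=2  T[3][2]=2·1+1=3
row 4: T[4][1]=3·2+0=6  T[4][2]=3·3+2=11
Read c(4,1) = 6, c(4,2) = 11.

6, 11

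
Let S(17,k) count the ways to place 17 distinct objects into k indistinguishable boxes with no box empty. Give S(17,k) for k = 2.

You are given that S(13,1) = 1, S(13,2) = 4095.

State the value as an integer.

@14  (14,1):1·1+0→1, (14,2):4095·2+1→8191
@15  (15,1):1·1+0→1, (15,2):8191·2+1→16383
@16  (16,1):1·1+0→1, (16,2):16383·2+1→32767
@17  (17,2):32767·2+1→65535
Read S(17,2) = 65535.

65535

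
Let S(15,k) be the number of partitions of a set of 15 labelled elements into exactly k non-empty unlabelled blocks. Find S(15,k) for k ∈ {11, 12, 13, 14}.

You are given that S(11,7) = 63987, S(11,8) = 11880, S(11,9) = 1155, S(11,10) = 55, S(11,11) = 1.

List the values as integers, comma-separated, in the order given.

@12  (12,8):11880·8+63987→159027, (12,9):1155·9+11880→22275, (12,10):55·10+1155→1705, (12,11):1·11+55→66, (12,12):0·12+1→1
@13  (13,9):22275·9+159027→359502, (13,10):1705·10+22275→39325, (13,11):66·11+1705→2431, (13,12):1·12+66→78, (13,13):0·13+1→1
@14  (14,10):39325·10+359502→752752, (14,11):2431·11+39325→66066, (14,12):78·12+2431→3367, (14,13):1·13+78→91, (14,14):0·14+1→1
@15  (15,11):66066·11+752752→1479478, (15,12):3367·12+66066→106470, (15,13):91·13+3367→4550, (15,14):1·14+91→105
Read S(15,11) = 1479478, S(15,12) = 106470, S(15,13) = 4550, S(15,14) = 105.

1479478, 106470, 4550, 105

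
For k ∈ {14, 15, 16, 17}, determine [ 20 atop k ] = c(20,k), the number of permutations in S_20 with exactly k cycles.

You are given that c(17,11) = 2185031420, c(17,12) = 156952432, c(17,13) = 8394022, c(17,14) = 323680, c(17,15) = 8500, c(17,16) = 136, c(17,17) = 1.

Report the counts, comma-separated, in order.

[18] T[18,12]:17*156952432+2185031420=4853222764 · T[18,13]:17*8394022+156952432=299650806 · T[18,14]:17*323680+8394022=13896582 · T[18,15]:17*8500+323680=468180 · T[18,16]:17*136+8500=10812 · T[18,17]:17*1+136=153
[19] T[19,13]:18*299650806+4853222764=10246937272 · T[19,14]:18*13896582+299650806=549789282 · T[19,15]:18*468180+13896582=22323822 · T[19,16]:18*10812+468180=662796 · T[19,17]:18*153+10812=13566
[20] T[20,14]:19*549789282+10246937272=20692933630 · T[20,15]:19*22323822+549789282=973941900 · T[20,16]:19*662796+22323822=34916946 · T[20,17]:19*13566+662796=920550
Read c(20,14) = 20692933630, c(20,15) = 973941900, c(20,16) = 34916946, c(20,17) = 920550.

20692933630, 973941900, 34916946, 920550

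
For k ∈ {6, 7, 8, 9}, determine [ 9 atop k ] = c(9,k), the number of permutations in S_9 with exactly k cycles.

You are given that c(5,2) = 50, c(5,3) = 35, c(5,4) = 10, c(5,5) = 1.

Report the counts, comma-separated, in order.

@6  (6,3):35·5+50→225, (6,4):10·5+35→85, (6,5):1·5+10→15, (6,6):0·5+1→1
@7  (7,4):85·6+225→735, (7,5):15·6+85→175, (7,6):1·6+15→21, (7,7):0·6+1→1
@8  (8,5):175·7+735→1960, (8,6):21·7+175→322, (8,7):1·7+21→28, (8,8):0·7+1→1
@9  (9,6):322·8+1960→4536, (9,7):28·8+322→546, (9,8):1·8+28→36, (9,9):0·8+1→1
Read c(9,6) = 4536, c(9,7) = 546, c(9,8) = 36, c(9,9) = 1.

4536, 546, 36, 1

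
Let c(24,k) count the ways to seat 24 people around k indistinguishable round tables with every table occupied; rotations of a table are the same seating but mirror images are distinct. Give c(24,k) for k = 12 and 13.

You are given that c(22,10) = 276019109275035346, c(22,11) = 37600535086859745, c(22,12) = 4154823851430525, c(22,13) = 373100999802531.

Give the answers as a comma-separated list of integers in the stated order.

4070384057007569521, 413356714301314056

row 23: T[23][11]=22·37600535086859745+276019109275035346=1103230881185949736  T[23][12]=22·4154823851430525+37600535086859745=129006659818331295  T[23][13]=22·373100999802531+4154823851430525=12363045847086207
row 24: T[24][12]=23·129006659818331295+1103230881185949736=4070384057007569521  T[24][13]=23·12363045847086207+129006659818331295=413356714301314056
Read c(24,12) = 4070384057007569521, c(24,13) = 413356714301314056.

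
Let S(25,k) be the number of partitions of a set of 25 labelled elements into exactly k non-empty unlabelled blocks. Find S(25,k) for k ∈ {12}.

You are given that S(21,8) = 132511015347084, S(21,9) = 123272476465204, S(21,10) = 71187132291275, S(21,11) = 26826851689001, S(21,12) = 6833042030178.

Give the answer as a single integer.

362262620784874680

[22] T[22,9]:9*123272476465204+132511015347084=1241963303533920 · T[22,10]:10*71187132291275+123272476465204=835143799377954 · T[22,11]:11*26826851689001+71187132291275=366282500870286 · T[22,12]:12*6833042030178+26826851689001=108823356051137
[23] T[23,10]:10*835143799377954+1241963303533920=9593401297313460 · T[23,11]:11*366282500870286+835143799377954=4864251308951100 · T[23,12]:12*108823356051137+366282500870286=1672162773483930
[24] T[24,11]:11*4864251308951100+9593401297313460=63100165695775560 · T[24,12]:12*1672162773483930+4864251308951100=24930204590758260
[25] T[25,12]:12*24930204590758260+63100165695775560=362262620784874680
Read S(25,12) = 362262620784874680.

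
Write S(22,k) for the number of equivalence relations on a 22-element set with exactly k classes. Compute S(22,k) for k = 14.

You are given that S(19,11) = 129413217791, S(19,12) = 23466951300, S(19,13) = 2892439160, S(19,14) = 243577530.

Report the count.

3295165281331

r20: T_20,12=12×23466951300+129413217791=411016633391; T_20,13=13×2892439160+23466951300=61068660380; T_20,14=14×243577530+2892439160=6302524580
r21: T_21,13=13×61068660380+411016633391=1204909218331; T_21,14=14×6302524580+61068660380=149304004500
r22: T_22,14=14×149304004500+1204909218331=3295165281331
Read S(22,14) = 3295165281331.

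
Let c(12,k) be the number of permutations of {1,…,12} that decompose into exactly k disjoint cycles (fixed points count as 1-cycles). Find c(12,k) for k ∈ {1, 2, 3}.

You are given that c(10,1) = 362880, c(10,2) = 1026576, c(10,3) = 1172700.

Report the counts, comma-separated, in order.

@11  (11,1):362880·10+0→3628800, (11,2):1026576·10+362880→10628640, (11,3):1172700·10+1026576→12753576
@12  (12,1):3628800·11+0→39916800, (12,2):10628640·11+3628800→120543840, (12,3):12753576·11+10628640→150917976
Read c(12,1) = 39916800, c(12,2) = 120543840, c(12,3) = 150917976.

39916800, 120543840, 150917976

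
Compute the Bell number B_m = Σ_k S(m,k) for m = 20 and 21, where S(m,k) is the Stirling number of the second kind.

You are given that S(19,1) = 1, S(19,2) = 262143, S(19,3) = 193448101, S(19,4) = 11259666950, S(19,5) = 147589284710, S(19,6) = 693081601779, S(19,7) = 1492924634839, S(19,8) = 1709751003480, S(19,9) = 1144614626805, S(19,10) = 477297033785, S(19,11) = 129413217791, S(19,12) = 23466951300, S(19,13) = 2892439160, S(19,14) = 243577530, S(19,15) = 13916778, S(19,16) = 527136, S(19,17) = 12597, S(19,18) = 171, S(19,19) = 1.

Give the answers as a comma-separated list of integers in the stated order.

51724158235372, 474869816156751

i=20: T(20,1)=0+1·1=1 | T(20,2)=1+2·262143=524287 | T(20,3)=262143+3·193448101=580606446 | T(20,4)=193448101+4·11259666950=45232115901 | T(20,5)=11259666950+5·147589284710=749206090500 | T(20,6)=147589284710+6·693081601779=4306078895384 | T(20,7)=693081601779+7·1492924634839=11143554045652 | T(20,8)=1492924634839+8·1709751003480=15170932662679 | T(20,9)=1709751003480+9·1144614626805=12011282644725 | T(20,10)=1144614626805+10·477297033785=5917584964655 | T(20,11)=477297033785+11·129413217791=1900842429486 | T(20,12)=129413217791+12·23466951300=411016633391 | T(20,13)=23466951300+13·2892439160=61068660380 | T(20,14)=2892439160+14·243577530=6302524580 | T(20,15)=243577530+15·13916778=452329200 | T(20,16)=13916778+16·527136=22350954 | T(20,17)=527136+17·12597=741285 | T(20,18)=12597+18·171=15675 | T(20,19)=171+19·1=190 | T(20,20)=1+20·0=1
i=21: T(21,1)=0+1·1=1 | T(21,2)=1+2·524287=1048575 | T(21,3)=524287+3·580606446=1742343625 | T(21,4)=580606446+4·45232115901=181509070050 | T(21,5)=45232115901+5·749206090500=3791262568401 | T(21,6)=749206090500+6·4306078895384=26585679462804 | T(21,7)=4306078895384+7·11143554045652=82310957214948 | T(21,8)=11143554045652+8·15170932662679=132511015347084 | T(21,9)=15170932662679+9·12011282644725=123272476465204 | T(21,10)=12011282644725+10·5917584964655=71187132291275 | T(21,11)=5917584964655+11·1900842429486=26826851689001 | T(21,12)=1900842429486+12·411016633391=6833042030178 | T(21,13)=411016633391+13·61068660380=1204909218331 | T(21,14)=61068660380+14·6302524580=149304004500 | T(21,15)=6302524580+15·452329200=13087462580 | T(21,16)=452329200+16·22350954=809944464 | T(21,17)=22350954+17·741285=34952799 | T(21,18)=741285+18·15675=1023435 | T(21,19)=15675+19·190=19285 | T(21,20)=190+20·1=210 | T(21,21)=1+21·0=1
B_20 = ΣS(20,k) = 1+524287+580606446+45232115901+749206090500+4306078895384+11143554045652+15170932662679+12011282644725+5917584964655+1900842429486+411016633391+61068660380+6302524580+452329200+22350954+741285+15675+190+1 = 51724158235372
B_21 = ΣS(21,k) = 1+1048575+1742343625+181509070050+3791262568401+26585679462804+82310957214948+132511015347084+123272476465204+71187132291275+26826851689001+6833042030178+1204909218331+149304004500+13087462580+809944464+34952799+1023435+19285+210+1 = 474869816156751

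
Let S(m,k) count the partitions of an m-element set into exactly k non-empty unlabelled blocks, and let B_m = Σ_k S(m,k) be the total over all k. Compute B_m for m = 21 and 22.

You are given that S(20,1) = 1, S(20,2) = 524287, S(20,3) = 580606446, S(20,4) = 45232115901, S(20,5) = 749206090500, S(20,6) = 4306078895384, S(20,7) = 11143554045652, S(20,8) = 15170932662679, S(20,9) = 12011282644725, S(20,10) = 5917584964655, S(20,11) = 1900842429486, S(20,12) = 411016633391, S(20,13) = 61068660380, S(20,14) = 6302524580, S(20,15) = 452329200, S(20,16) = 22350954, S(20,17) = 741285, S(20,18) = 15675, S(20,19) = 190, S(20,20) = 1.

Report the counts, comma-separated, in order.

[21] T[21,1]:1*1+0=1 · T[21,2]:2*524287+1=1048575 · T[21,3]:3*580606446+524287=1742343625 · T[21,4]:4*45232115901+580606446=181509070050 · T[21,5]:5*749206090500+45232115901=3791262568401 · T[21,6]:6*4306078895384+749206090500=26585679462804 · T[21,7]:7*11143554045652+4306078895384=82310957214948 · T[21,8]:8*15170932662679+11143554045652=132511015347084 · T[21,9]:9*12011282644725+15170932662679=123272476465204 · T[21,10]:10*5917584964655+12011282644725=71187132291275 · T[21,11]:11*1900842429486+5917584964655=26826851689001 · T[21,12]:12*411016633391+1900842429486=6833042030178 · T[21,13]:13*61068660380+411016633391=1204909218331 · T[21,14]:14*6302524580+61068660380=149304004500 · T[21,15]:15*452329200+6302524580=13087462580 · T[21,16]:16*22350954+452329200=809944464 · T[21,17]:17*741285+22350954=34952799 · T[21,18]:18*15675+741285=1023435 · T[21,19]:19*190+15675=19285 · T[21,20]:20*1+190=210 · T[21,21]:21*0+1=1
[22] T[22,1]:1*1+0=1 · T[22,2]:2*1048575+1=2097151 · T[22,3]:3*1742343625+1048575=5228079450 · T[22,4]:4*181509070050+1742343625=727778623825 · T[22,5]:5*3791262568401+181509070050=19137821912055 · T[22,6]:6*26585679462804+3791262568401=163305339345225 · T[22,7]:7*82310957214948+26585679462804=602762379967440 · T[22,8]:8*132511015347084+82310957214948=1142399079991620 · T[22,9]:9*123272476465204+132511015347084=1241963303533920 · T[22,10]:10*71187132291275+123272476465204=835143799377954 · T[22,11]:11*26826851689001+71187132291275=366282500870286 · T[22,12]:12*6833042030178+26826851689001=108823356051137 · T[22,13]:13*1204909218331+6833042030178=22496861868481 · T[22,14]:14*149304004500+1204909218331=3295165281331 · T[22,15]:15*13087462580+149304004500=345615943200 · T[22,16]:16*809944464+13087462580=26046574004 · T[22,17]:17*34952799+809944464=1404142047 · T[22,18]:18*1023435+34952799=53374629 · T[22,19]:19*19285+1023435=1389850 · T[22,20]:20*210+19285=23485 · T[22,21]:21*1+210=231 · T[22,22]:22*0+1=1
B_21 = ΣS(21,k) = 1+1048575+1742343625+181509070050+3791262568401+26585679462804+82310957214948+132511015347084+123272476465204+71187132291275+26826851689001+6833042030178+1204909218331+149304004500+13087462580+809944464+34952799+1023435+19285+210+1 = 474869816156751
B_22 = ΣS(22,k) = 1+2097151+5228079450+727778623825+19137821912055+163305339345225+602762379967440+1142399079991620+1241963303533920+835143799377954+366282500870286+108823356051137+22496861868481+3295165281331+345615943200+26046574004+1404142047+53374629+1389850+23485+231+1 = 4506715738447323

474869816156751, 4506715738447323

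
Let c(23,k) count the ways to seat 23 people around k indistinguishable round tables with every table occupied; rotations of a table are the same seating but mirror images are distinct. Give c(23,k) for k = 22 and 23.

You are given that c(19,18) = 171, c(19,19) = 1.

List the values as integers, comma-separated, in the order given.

@20  (20,19):1·19+171→190, (20,20):0·19+1→1
@21  (21,20):1·20+190→210, (21,21):0·20+1→1
@22  (22,21):1·21+210→231, (22,22):0·21+1→1
@23  (23,22):1·22+231→253, (23,23):0·22+1→1
Read c(23,22) = 253, c(23,23) = 1.

253, 1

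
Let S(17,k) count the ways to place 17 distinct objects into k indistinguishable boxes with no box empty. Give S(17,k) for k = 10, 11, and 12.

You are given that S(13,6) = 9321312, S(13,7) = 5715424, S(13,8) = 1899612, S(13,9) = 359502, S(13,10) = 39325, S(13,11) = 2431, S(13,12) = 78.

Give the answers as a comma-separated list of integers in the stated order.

[14] T[14,7]:7*5715424+9321312=49329280 · T[14,8]:8*1899612+5715424=20912320 · T[14,9]:9*359502+1899612=5135130 · T[14,10]:10*39325+359502=752752 · T[14,11]:11*2431+39325=66066 · T[14,12]:12*78+2431=3367
[15] T[15,8]:8*20912320+49329280=216627840 · T[15,9]:9*5135130+20912320=67128490 · T[15,10]:10*752752+5135130=12662650 · T[15,11]:11*66066+752752=1479478 · T[15,12]:12*3367+66066=106470
[16] T[16,9]:9*67128490+216627840=820784250 · T[16,10]:10*12662650+67128490=193754990 · T[16,11]:11*1479478+12662650=28936908 · T[16,12]:12*106470+1479478=2757118
[17] T[17,10]:10*193754990+820784250=2758334150 · T[17,11]:11*28936908+193754990=512060978 · T[17,12]:12*2757118+28936908=62022324
Read S(17,10) = 2758334150, S(17,11) = 512060978, S(17,12) = 62022324.

2758334150, 512060978, 62022324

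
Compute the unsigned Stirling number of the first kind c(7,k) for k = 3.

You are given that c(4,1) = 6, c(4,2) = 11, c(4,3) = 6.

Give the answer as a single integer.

@5  (5,1):6·4+0→24, (5,2):11·4+6→50, (5,3):6·4+11→35
@6  (6,2):50·5+24→274, (6,3):35·5+50→225
@7  (7,3):225·6+274→1624
Read c(7,3) = 1624.

1624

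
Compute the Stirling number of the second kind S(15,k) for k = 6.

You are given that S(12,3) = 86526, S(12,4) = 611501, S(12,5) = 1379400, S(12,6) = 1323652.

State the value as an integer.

i=13: T(13,4)=86526+4·611501=2532530 | T(13,5)=611501+5·1379400=7508501 | T(13,6)=1379400+6·1323652=9321312
i=14: T(14,5)=2532530+5·7508501=40075035 | T(14,6)=7508501+6·9321312=63436373
i=15: T(15,6)=40075035+6·63436373=420693273
Read S(15,6) = 420693273.

420693273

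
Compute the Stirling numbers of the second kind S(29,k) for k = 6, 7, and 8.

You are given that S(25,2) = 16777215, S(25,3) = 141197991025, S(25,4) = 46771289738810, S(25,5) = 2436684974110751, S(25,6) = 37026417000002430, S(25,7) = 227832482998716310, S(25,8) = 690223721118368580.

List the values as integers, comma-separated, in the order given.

49628317055962639176, 588469772213874823272, 3224318613979279184316

@26  (26,3):141197991025·3+16777215→423610750290, (26,4):46771289738810·4+141197991025→187226356946265, (26,5):2436684974110751·5+46771289738810→12230196160292565, (26,6):37026417000002430·6+2436684974110751→224595186974125331, (26,7):227832482998716310·7+37026417000002430→1631853797991016600, (26,8):690223721118368580·8+227832482998716310→5749622251945664950
@27  (27,4):187226356946265·4+423610750290→749329038535350, (27,5):12230196160292565·5+187226356946265→61338207158409090, (27,6):224595186974125331·6+12230196160292565→1359801318005044551, (27,7):1631853797991016600·7+224595186974125331→11647571772911241531, (27,8):5749622251945664950·8+1631853797991016600→47628831813556336200
@28  (28,5):61338207158409090·5+749329038535350→307440364830580800, (28,6):1359801318005044551·6+61338207158409090→8220146115188676396, (28,7):11647571772911241531·7+1359801318005044551→82892803728383735268, (28,8):47628831813556336200·8+11647571772911241531→392678226281361931131
@29  (29,6):8220146115188676396·6+307440364830580800→49628317055962639176, (29,7):82892803728383735268·7+8220146115188676396→588469772213874823272, (29,8):392678226281361931131·8+82892803728383735268→3224318613979279184316
Read S(29,6) = 49628317055962639176, S(29,7) = 588469772213874823272, S(29,8) = 3224318613979279184316.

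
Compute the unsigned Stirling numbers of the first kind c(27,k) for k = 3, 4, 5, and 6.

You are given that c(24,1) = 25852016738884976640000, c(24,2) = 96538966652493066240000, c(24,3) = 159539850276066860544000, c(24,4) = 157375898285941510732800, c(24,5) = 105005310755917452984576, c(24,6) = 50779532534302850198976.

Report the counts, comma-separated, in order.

2671674589068831403868160000, 2761307967193712729035776000, 1945067308917524165279692800, 1000903392113435450162625024

@25  (25,1):25852016738884976640000·24+0→620448401733239439360000, (25,2):96538966652493066240000·24+25852016738884976640000→2342787216398718566400000, (25,3):159539850276066860544000·24+96538966652493066240000→3925495373278097719296000, (25,4):157375898285941510732800·24+159539850276066860544000→3936561409138663118131200, (25,5):105005310755917452984576·24+157375898285941510732800→2677503356427960382362624, (25,6):50779532534302850198976·24+105005310755917452984576→1323714091579185857760000
@26  (26,2):2342787216398718566400000·25+620448401733239439360000→59190128811701203599360000, (26,3):3925495373278097719296000·25+2342787216398718566400000→100480171548351161548800000, (26,4):3936561409138663118131200·25+3925495373278097719296000→102339530601744675672576000, (26,5):2677503356427960382362624·25+3936561409138663118131200→70874145319837672677196800, (26,6):1323714091579185857760000·25+2677503356427960382362624→35770355645907606826362624
@27  (27,3):100480171548351161548800000·26+59190128811701203599360000→2671674589068831403868160000, (27,4):102339530601744675672576000·26+100480171548351161548800000→2761307967193712729035776000, (27,5):70874145319837672677196800·26+102339530601744675672576000→1945067308917524165279692800, (27,6):35770355645907606826362624·26+70874145319837672677196800→1000903392113435450162625024
Read c(27,3) = 2671674589068831403868160000, c(27,4) = 2761307967193712729035776000, c(27,5) = 1945067308917524165279692800, c(27,6) = 1000903392113435450162625024.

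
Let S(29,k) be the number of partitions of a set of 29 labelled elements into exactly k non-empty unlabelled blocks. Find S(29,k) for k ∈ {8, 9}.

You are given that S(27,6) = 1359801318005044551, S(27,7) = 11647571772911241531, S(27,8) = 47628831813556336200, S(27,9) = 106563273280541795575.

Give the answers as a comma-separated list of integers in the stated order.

3224318613979279184316, 9452962848327254398506

row 28: T[28][7]=7·11647571772911241531+1359801318005044551=82892803728383735268  T[28][8]=8·47628831813556336200+11647571772911241531=392678226281361931131  T[28][9]=9·106563273280541795575+47628831813556336200=1006698291338432496375
row 29: T[29][8]=8·392678226281361931131+82892803728383735268=3224318613979279184316  T[29][9]=9·1006698291338432496375+392678226281361931131=9452962848327254398506
Read S(29,8) = 3224318613979279184316, S(29,9) = 9452962848327254398506.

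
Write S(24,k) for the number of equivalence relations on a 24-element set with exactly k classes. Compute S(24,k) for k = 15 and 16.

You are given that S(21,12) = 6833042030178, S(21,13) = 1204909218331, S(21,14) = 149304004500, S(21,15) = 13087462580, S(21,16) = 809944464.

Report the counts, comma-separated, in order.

@22  (22,13):1204909218331·13+6833042030178→22496861868481, (22,14):149304004500·14+1204909218331→3295165281331, (22,15):13087462580·15+149304004500→345615943200, (22,16):809944464·16+13087462580→26046574004
@23  (23,14):3295165281331·14+22496861868481→68629175807115, (23,15):345615943200·15+3295165281331→8479404429331, (23,16):26046574004·16+345615943200→762361127264
@24  (24,15):8479404429331·15+68629175807115→195820242247080, (24,16):762361127264·16+8479404429331→20677182465555
Read S(24,15) = 195820242247080, S(24,16) = 20677182465555.

195820242247080, 20677182465555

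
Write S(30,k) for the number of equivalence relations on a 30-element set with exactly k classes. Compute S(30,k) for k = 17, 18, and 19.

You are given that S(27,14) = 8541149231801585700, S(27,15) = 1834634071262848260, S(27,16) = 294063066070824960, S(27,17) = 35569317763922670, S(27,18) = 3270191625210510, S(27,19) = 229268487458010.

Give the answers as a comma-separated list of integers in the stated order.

[28] T[28,15]:15*1834634071262848260+8541149231801585700=36060660300744309600 · T[28,16]:16*294063066070824960+1834634071262848260=6539643128396047620 · T[28,17]:17*35569317763922670+294063066070824960=898741468057510350 · T[28,18]:18*3270191625210510+35569317763922670=94432767017711850 · T[28,19]:19*229268487458010+3270191625210510=7626292886912700
[29] T[29,16]:16*6539643128396047620+36060660300744309600=140694950355081071520 · T[29,17]:17*898741468057510350+6539643128396047620=21818248085373723570 · T[29,18]:18*94432767017711850+898741468057510350=2598531274376323650 · T[29,19]:19*7626292886912700+94432767017711850=239332331869053150
[30] T[30,17]:17*21818248085373723570+140694950355081071520=511605167806434372210 · T[30,18]:18*2598531274376323650+21818248085373723570=68591811024147549270 · T[30,19]:19*239332331869053150+2598531274376323650=7145845579888333500
Read S(30,17) = 511605167806434372210, S(30,18) = 68591811024147549270, S(30,19) = 7145845579888333500.

511605167806434372210, 68591811024147549270, 7145845579888333500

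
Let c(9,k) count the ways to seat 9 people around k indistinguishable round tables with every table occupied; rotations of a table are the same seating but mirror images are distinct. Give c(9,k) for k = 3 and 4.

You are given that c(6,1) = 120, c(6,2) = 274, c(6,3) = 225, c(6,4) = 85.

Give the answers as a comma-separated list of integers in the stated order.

118124, 67284

@7  (7,1):120·6+0→720, (7,2):274·6+120→1764, (7,3):225·6+274→1624, (7,4):85·6+225→735
@8  (8,2):1764·7+720→13068, (8,3):1624·7+1764→13132, (8,4):735·7+1624→6769
@9  (9,3):13132·8+13068→118124, (9,4):6769·8+13132→67284
Read c(9,3) = 118124, c(9,4) = 67284.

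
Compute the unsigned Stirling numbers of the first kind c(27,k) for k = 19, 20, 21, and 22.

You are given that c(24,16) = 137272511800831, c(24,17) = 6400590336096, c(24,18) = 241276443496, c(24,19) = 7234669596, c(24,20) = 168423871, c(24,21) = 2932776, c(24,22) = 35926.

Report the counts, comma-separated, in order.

r25: T_25,17=24×6400590336096+137272511800831=290886679867135; T_25,18=24×241276443496+6400590336096=12191224980000; T_25,19=24×7234669596+241276443496=414908513800; T_25,20=24×168423871+7234669596=11276842500; T_25,21=24×2932776+168423871=238810495; T_25,22=24×35926+2932776=3795000
r26: T_26,18=25×12191224980000+290886679867135=595667304367135; T_26,19=25×414908513800+12191224980000=22563937825000; T_26,20=25×11276842500+414908513800=696829576300; T_26,21=25×238810495+11276842500=17247104875; T_26,22=25×3795000+238810495=333685495
r27: T_27,19=26×22563937825000+595667304367135=1182329687817135; T_27,20=26×696829576300+22563937825000=40681506808800; T_27,21=26×17247104875+696829576300=1145254303050; T_27,22=26×333685495+17247104875=25922927745
Read c(27,19) = 1182329687817135, c(27,20) = 40681506808800, c(27,21) = 1145254303050, c(27,22) = 25922927745.

1182329687817135, 40681506808800, 1145254303050, 25922927745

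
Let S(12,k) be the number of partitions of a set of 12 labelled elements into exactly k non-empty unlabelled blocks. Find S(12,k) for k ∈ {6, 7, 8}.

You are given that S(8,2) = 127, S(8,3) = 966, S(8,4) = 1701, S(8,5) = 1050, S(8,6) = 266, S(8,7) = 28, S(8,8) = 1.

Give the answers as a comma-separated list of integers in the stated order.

[9] T[9,3]:3*966+127=3025 · T[9,4]:4*1701+966=7770 · T[9,5]:5*1050+1701=6951 · T[9,6]:6*266+1050=2646 · T[9,7]:7*28+266=462 · T[9,8]:8*1+28=36
[10] T[10,4]:4*7770+3025=34105 · T[10,5]:5*6951+7770=42525 · T[10,6]:6*2646+6951=22827 · T[10,7]:7*462+2646=5880 · T[10,8]:8*36+462=750
[11] T[11,5]:5*42525+34105=246730 · T[11,6]:6*22827+42525=179487 · T[11,7]:7*5880+22827=63987 · T[11,8]:8*750+5880=11880
[12] T[12,6]:6*179487+246730=1323652 · T[12,7]:7*63987+179487=627396 · T[12,8]:8*11880+63987=159027
Read S(12,6) = 1323652, S(12,7) = 627396, S(12,8) = 159027.

1323652, 627396, 159027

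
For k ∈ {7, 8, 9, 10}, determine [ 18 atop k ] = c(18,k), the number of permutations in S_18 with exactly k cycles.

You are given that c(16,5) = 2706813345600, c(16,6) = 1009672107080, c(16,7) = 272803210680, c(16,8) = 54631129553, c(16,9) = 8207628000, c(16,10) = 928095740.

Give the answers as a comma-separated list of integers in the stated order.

110228466184200, 24871845297936, 4308105301929, 577924894833

[17] T[17,6]:16*1009672107080+2706813345600=18861567058880 · T[17,7]:16*272803210680+1009672107080=5374523477960 · T[17,8]:16*54631129553+272803210680=1146901283528 · T[17,9]:16*8207628000+54631129553=185953177553 · T[17,10]:16*928095740+8207628000=23057159840
[18] T[18,7]:17*5374523477960+18861567058880=110228466184200 · T[18,8]:17*1146901283528+5374523477960=24871845297936 · T[18,9]:17*185953177553+1146901283528=4308105301929 · T[18,10]:17*23057159840+185953177553=577924894833
Read c(18,7) = 110228466184200, c(18,8) = 24871845297936, c(18,9) = 4308105301929, c(18,10) = 577924894833.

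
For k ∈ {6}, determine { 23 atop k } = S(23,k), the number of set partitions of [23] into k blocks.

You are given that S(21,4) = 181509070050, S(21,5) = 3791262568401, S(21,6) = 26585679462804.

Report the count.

r22: T_22,5=5×3791262568401+181509070050=19137821912055; T_22,6=6×26585679462804+3791262568401=163305339345225
r23: T_23,6=6×163305339345225+19137821912055=998969857983405
Read S(23,6) = 998969857983405.

998969857983405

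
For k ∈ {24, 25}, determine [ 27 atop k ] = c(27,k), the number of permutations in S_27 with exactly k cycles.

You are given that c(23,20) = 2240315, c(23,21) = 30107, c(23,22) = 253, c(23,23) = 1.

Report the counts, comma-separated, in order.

r24: T_24,21=23×30107+2240315=2932776; T_24,22=23×253+30107=35926; T_24,23=23×1+253=276; T_24,24=23×0+1=1
r25: T_25,22=24×35926+2932776=3795000; T_25,23=24×276+35926=42550; T_25,24=24×1+276=300; T_25,25=24×0+1=1
r26: T_26,23=25×42550+3795000=4858750; T_26,24=25×300+42550=50050; T_26,25=25×1+300=325
r27: T_27,24=26×50050+4858750=6160050; T_27,25=26×325+50050=58500
Read c(27,24) = 6160050, c(27,25) = 58500.

6160050, 58500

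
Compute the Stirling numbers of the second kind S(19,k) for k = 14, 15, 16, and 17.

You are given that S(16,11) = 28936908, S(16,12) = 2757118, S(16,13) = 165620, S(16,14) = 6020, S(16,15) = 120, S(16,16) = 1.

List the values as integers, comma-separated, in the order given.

@17  (17,12):2757118·12+28936908→62022324, (17,13):165620·13+2757118→4910178, (17,14):6020·14+165620→249900, (17,15):120·15+6020→7820, (17,16):1·16+120→136, (17,17):0·17+1→1
@18  (18,13):4910178·13+62022324→125854638, (18,14):249900·14+4910178→8408778, (18,15):7820·15+249900→367200, (18,16):136·16+7820→9996, (18,17):1·17+136→153
@19  (19,14):8408778·14+125854638→243577530, (19,15):367200·15+8408778→13916778, (19,16):9996·16+367200→527136, (19,17):153·17+9996→12597
Read S(19,14) = 243577530, S(19,15) = 13916778, S(19,16) = 527136, S(19,17) = 12597.

243577530, 13916778, 527136, 12597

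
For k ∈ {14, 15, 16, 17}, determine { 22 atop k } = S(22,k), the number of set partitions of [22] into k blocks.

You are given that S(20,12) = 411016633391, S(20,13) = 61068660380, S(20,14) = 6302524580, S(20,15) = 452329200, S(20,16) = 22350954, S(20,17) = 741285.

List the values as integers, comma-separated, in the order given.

3295165281331, 345615943200, 26046574004, 1404142047

i=21: T(21,13)=411016633391+13·61068660380=1204909218331 | T(21,14)=61068660380+14·6302524580=149304004500 | T(21,15)=6302524580+15·452329200=13087462580 | T(21,16)=452329200+16·22350954=809944464 | T(21,17)=22350954+17·741285=34952799
i=22: T(22,14)=1204909218331+14·149304004500=3295165281331 | T(22,15)=149304004500+15·13087462580=345615943200 | T(22,16)=13087462580+16·809944464=26046574004 | T(22,17)=809944464+17·34952799=1404142047
Read S(22,14) = 3295165281331, S(22,15) = 345615943200, S(22,16) = 26046574004, S(22,17) = 1404142047.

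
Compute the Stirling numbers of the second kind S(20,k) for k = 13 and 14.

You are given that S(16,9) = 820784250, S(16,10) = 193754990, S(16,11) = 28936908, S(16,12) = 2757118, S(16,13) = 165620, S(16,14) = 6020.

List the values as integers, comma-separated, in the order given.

[17] T[17,10]:10*193754990+820784250=2758334150 · T[17,11]:11*28936908+193754990=512060978 · T[17,12]:12*2757118+28936908=62022324 · T[17,13]:13*165620+2757118=4910178 · T[17,14]:14*6020+165620=249900
[18] T[18,11]:11*512060978+2758334150=8391004908 · T[18,12]:12*62022324+512060978=1256328866 · T[18,13]:13*4910178+62022324=125854638 · T[18,14]:14*249900+4910178=8408778
[19] T[19,12]:12*1256328866+8391004908=23466951300 · T[19,13]:13*125854638+1256328866=2892439160 · T[19,14]:14*8408778+125854638=243577530
[20] T[20,13]:13*2892439160+23466951300=61068660380 · T[20,14]:14*243577530+2892439160=6302524580
Read S(20,13) = 61068660380, S(20,14) = 6302524580.

61068660380, 6302524580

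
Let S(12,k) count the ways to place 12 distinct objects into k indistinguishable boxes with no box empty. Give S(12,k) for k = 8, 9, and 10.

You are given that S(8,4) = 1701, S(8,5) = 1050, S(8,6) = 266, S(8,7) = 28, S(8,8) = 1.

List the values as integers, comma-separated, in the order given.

row 9: T[9][5]=5·1050+1701=6951  T[9][6]=6·266+1050=2646  T[9][7]=7·28+266=462  T[9][8]=8·1+28=36  T[9][9]=9·0+1=1
row 10: T[10][6]=6·2646+6951=22827  T[10][7]=7·462+2646=5880  T[10][8]=8·36+462=750  T[10][9]=9·1+36=45  T[10][10]=10·0+1=1
row 11: T[11][7]=7·5880+22827=63987  T[11][8]=8·750+5880=11880  T[11][9]=9·45+750=1155  T[11][10]=10·1+45=55
row 12: T[12][8]=8·11880+63987=159027  T[12][9]=9·1155+11880=22275  T[12][10]=10·55+1155=1705
Read S(12,8) = 159027, S(12,9) = 22275, S(12,10) = 1705.

159027, 22275, 1705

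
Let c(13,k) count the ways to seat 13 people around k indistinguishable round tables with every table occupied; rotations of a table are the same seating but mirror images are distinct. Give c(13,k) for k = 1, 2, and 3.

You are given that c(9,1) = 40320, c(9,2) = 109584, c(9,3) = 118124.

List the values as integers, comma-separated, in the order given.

[10] T[10,1]:9*40320+0=362880 · T[10,2]:9*109584+40320=1026576 · T[10,3]:9*118124+109584=1172700
[11] T[11,1]:10*362880+0=3628800 · T[11,2]:10*1026576+362880=10628640 · T[11,3]:10*1172700+1026576=12753576
[12] T[12,1]:11*3628800+0=39916800 · T[12,2]:11*10628640+3628800=120543840 · T[12,3]:11*12753576+10628640=150917976
[13] T[13,1]:12*39916800+0=479001600 · T[13,2]:12*120543840+39916800=1486442880 · T[13,3]:12*150917976+120543840=1931559552
Read c(13,1) = 479001600, c(13,2) = 1486442880, c(13,3) = 1931559552.

479001600, 1486442880, 1931559552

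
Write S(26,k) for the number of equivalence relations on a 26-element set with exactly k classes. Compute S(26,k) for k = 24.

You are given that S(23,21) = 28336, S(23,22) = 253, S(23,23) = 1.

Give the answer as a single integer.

47450

[24] T[24,22]:22*253+28336=33902 · T[24,23]:23*1+253=276 · T[24,24]:24*0+1=1
[25] T[25,23]:23*276+33902=40250 · T[25,24]:24*1+276=300
[26] T[26,24]:24*300+40250=47450
Read S(26,24) = 47450.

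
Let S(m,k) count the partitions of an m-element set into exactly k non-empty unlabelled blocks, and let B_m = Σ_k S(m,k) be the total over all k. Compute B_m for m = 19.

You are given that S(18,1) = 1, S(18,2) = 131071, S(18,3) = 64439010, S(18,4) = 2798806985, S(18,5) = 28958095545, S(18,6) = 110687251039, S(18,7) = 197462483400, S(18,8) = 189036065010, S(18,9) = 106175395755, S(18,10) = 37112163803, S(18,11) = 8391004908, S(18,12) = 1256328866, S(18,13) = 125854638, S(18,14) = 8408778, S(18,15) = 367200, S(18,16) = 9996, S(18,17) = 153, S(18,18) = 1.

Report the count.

row 19: T[19][1]=1·1+0=1  T[19][2]=2·131071+1=262143  T[19][3]=3·64439010+131071=193448101  T[19][4]=4·2798806985+64439010=11259666950  T[19][5]=5·28958095545+2798806985=147589284710  T[19][6]=6·110687251039+28958095545=693081601779  T[19][7]=7·197462483400+110687251039=1492924634839  T[19][8]=8·189036065010+197462483400=1709751003480  T[19][9]=9·106175395755+189036065010=1144614626805  T[19][10]=10·37112163803+106175395755=477297033785  T[19][11]=11·8391004908+37112163803=129413217791  T[19][12]=12·1256328866+8391004908=23466951300  T[19][13]=13·125854638+1256328866=2892439160  T[19][14]=14·8408778+125854638=243577530  T[19][15]=15·367200+8408778=13916778  T[19][16]=16·9996+367200=527136  T[19][17]=17·153+9996=12597  T[19][18]=18·1+153=171  T[19][19]=19·0+1=1
B_19 = ΣS(19,k) = 1+262143+193448101+11259666950+147589284710+693081601779+1492924634839+1709751003480+1144614626805+477297033785+129413217791+23466951300+2892439160+243577530+13916778+527136+12597+171+1 = 5832742205057

5832742205057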